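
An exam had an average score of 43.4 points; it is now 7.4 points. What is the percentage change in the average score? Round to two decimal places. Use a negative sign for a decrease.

Change: 7.4 − 43.4 = -36.0.
Relative to the original: -36.0 ÷ 43.4 ≈ -82.95%.

-82.95%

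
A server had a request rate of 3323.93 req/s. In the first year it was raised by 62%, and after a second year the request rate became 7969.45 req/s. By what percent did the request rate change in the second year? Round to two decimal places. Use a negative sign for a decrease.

After the first year: 3323.93 × 1.62 = 5384.7666.
Second-year multiplier: 7969.45 ÷ 5384.7666 ≈ 1.479999.
That is a change of 48.00%.

48.00%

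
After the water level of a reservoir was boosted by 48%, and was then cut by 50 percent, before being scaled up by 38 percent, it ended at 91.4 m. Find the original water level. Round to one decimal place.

Undoing the 38% increase: 91.4 ÷ 1.38 ≈ 66.231884.
Undoing the 50% decrease: 66.231884 ÷ 0.5 = 132.463768.
Undoing the 48% increase: 132.463768 ÷ 1.48 ≈ 89.5 m.

89.5 m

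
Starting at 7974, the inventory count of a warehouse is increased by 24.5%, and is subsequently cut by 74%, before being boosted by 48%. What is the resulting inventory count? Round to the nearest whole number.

After the 24.5% increase: 7974 × 1.245 = 9927.63.
After the 74% decrease: 9927.63 × 0.26 = 2581.1838.
After the 48% increase: 2581.1838 × 1.48 = 3820.152024 ≈ 3820.

3820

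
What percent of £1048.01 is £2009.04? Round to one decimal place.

191.7%

£2009.04 ÷ £1048.01 ≈ 191.7%.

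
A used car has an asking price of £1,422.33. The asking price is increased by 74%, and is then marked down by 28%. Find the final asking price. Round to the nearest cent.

£1,781.90

Apply the 74% increase: £1,422.33 × 1.74 = £2474.8542.
28% decrease: £2474.8542 × 0.72 = £1781.895024 ≈ £1,781.90.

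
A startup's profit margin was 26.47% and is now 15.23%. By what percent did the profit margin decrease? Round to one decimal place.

The change is 15.23 − 26.47 = -11.24 percentage points.
Relative to the original 26.47%, that is -11.24 ÷ 26.47 ≈ -42.5%.
So the profit margin fell by 42.5%.

42.5%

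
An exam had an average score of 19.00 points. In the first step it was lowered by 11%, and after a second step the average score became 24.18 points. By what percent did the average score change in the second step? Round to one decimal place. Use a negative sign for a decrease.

After the first step: 19.00 × 0.89 = 16.91.
Second-step multiplier: 24.18 ÷ 16.91 ≈ 1.42992.
That is a change of 43.0%.

43.0%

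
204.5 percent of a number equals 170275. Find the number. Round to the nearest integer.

170275 ÷ 2.045 ≈ 83264.

83264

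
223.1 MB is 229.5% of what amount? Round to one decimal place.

97.2 MB

223.1 MB ÷ 2.295 ≈ 97.2 MB.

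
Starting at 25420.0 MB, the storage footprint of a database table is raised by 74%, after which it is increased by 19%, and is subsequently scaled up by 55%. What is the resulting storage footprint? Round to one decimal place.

Each change multiplies by a factor: 1.74 × 1.19 × 1.55 = 3.20943.
25420.0 × 3.20943 = 81583.7106 ≈ 81583.7.

81583.7 MB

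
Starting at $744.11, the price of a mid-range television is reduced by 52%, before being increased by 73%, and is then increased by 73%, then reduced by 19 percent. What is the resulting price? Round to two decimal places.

Each change multiplies by a factor: 0.48 × 1.73 × 1.73 × 0.81 = 1.16363952.
$744.11 × 1.16363952 = $865.8758032272 ≈ $865.88.

$865.88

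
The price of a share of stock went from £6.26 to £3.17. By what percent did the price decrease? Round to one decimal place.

49.4%

Change: £3.17 − £6.26 = -£3.09.
Relative to the original: -£3.09 ÷ £6.26 ≈ -49.4%.
So the price decreased by 49.4%.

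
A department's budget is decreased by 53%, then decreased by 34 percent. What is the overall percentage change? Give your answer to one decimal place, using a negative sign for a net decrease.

-69.0%

A 53% decrease multiplies by 0.47.
Then a 34% decrease: 0.47 × 0.66 = 0.3102.
Overall factor 0.3102, i.e. -69.0%.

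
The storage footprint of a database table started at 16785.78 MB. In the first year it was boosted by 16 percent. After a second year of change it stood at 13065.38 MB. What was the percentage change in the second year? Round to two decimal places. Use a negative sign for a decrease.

After the first year: 16785.78 × 1.16 = 19471.5048.
Second-year multiplier: 13065.38 ÷ 19471.5048 ≈ 0.671.
That is a change of -32.90%.

-32.90%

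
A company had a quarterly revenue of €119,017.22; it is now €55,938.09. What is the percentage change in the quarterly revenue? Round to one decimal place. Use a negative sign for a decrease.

-53.0%

Change: €55,938.09 − €119,017.22 = -€63,079.13.
Relative to the original: -€63,079.13 ÷ €119,017.22 ≈ -53.0%.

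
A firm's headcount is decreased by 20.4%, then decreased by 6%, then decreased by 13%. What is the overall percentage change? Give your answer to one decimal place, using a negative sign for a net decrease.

-34.9%

The combined multiplier is 0.796 × 0.94 × 0.87 = 0.6509688.
That corresponds to a decrease of 34.9%.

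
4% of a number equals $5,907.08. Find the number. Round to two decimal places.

$147,677.00

$5,907.08 ÷ 0.04 = $147,677.00.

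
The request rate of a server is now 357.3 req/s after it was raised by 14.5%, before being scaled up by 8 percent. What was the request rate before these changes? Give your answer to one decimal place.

The overall multiplier applied was 1.145 × 1.08 = 1.2366.
So the original request rate was 357.3 ÷ 1.2366 ≈ 288.9 req/s.

288.9 req/s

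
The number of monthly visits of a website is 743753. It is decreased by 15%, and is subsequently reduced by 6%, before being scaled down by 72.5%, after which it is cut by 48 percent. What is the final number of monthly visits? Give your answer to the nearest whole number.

Each change multiplies by a factor: 0.85 × 0.94 × 0.275 × 0.52 = 0.114257.
743753 × 0.114257 = 84978.986521 ≈ 84979.

84979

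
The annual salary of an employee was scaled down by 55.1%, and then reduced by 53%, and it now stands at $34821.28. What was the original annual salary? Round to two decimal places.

The overall multiplier applied was 0.449 × 0.47 = 0.21103.
So the original annual salary was $34821.28 ÷ 0.21103 ≈ $165006.30.

$165006.30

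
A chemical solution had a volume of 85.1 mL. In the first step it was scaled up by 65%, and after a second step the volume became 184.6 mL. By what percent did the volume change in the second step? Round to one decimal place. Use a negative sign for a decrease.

After the first step: 85.1 × 1.65 = 140.415.
Second-step multiplier: 184.6 ÷ 140.415 ≈ 1.31467.
That is a change of 31.5%.

31.5%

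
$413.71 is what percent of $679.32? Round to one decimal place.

$413.71 ÷ $679.32 ≈ 60.9%.

60.9%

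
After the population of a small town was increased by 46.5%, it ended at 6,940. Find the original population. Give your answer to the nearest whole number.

4,737

The overall multiplier applied was 1.465.
So the original population was 6,940 ÷ 1.465 ≈ 4,737.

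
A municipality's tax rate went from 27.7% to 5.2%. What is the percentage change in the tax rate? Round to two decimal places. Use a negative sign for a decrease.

The change is 5.2 − 27.7 = -22.5 percentage points.
Relative to the original 27.7%, that is -22.5 ÷ 27.7 ≈ -81.23%.

-81.23%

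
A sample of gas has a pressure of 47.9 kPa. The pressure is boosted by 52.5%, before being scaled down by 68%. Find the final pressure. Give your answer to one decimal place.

23.4 kPa

Apply the 52.5% increase: 47.9 × 1.525 = 73.0475.
68% decrease: 73.0475 × 0.32 = 23.3752 ≈ 23.4.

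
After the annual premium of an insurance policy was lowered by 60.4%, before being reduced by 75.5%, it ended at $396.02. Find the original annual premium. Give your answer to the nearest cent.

The overall multiplier applied was 0.396 × 0.245 = 0.09702.
So the original annual premium was $396.02 ÷ 0.09702 ≈ $4,081.84.

$4,081.84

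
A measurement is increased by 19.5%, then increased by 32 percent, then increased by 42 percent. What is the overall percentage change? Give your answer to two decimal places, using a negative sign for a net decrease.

The combined multiplier is 1.195 × 1.32 × 1.42 = 2.239908.
That corresponds to an increase of 123.99%.

123.99%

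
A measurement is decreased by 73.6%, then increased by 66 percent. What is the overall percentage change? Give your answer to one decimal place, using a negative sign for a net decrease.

The combined multiplier is 0.264 × 1.66 = 0.43824.
That corresponds to a decrease of 56.2%.

-56.2%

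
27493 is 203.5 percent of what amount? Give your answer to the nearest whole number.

13510

27493 ÷ 2.035 ≈ 13510.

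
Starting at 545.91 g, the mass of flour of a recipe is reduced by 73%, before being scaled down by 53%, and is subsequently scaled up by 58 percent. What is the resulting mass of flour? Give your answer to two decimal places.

109.46 g

After the 73% decrease: 545.91 × 0.27 = 147.3957.
Apply the 53% decrease: 147.3957 × 0.47 = 69.275979.
After the 58% increase: 69.275979 × 1.58 = 109.45604682 ≈ 109.46.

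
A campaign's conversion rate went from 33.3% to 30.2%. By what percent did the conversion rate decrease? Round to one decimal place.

The change is 30.2 − 33.3 = -3.1 percentage points.
Relative to the original 33.3%, that is -3.1 ÷ 33.3 ≈ -9.3%.
So the conversion rate fell by 9.3%.

9.3%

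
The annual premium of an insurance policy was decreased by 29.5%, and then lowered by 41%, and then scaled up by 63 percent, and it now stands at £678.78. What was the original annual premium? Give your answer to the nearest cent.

Undoing the 63% increase: £678.78 ÷ 1.63 ≈ £416.429448.
Undoing the 41% decrease: £416.429448 ÷ 0.59 ≈ £705.812624.
Undoing the 29.5% decrease: £705.812624 ÷ 0.705 ≈ £1001.15.

£1001.15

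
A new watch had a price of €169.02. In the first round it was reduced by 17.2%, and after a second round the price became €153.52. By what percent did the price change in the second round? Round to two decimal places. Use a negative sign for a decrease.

9.70%

After the first round: €169.02 × 0.828 = €139.94856.
Second-round multiplier: €153.52 ÷ €139.94856 ≈ 1.096974.
That is a change of 9.70%.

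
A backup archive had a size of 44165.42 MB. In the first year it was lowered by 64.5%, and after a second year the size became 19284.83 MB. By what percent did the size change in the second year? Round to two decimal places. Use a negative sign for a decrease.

23.00%

After the first year: 44165.42 × 0.355 = 15678.7241.
Second-year multiplier: 19284.83 ÷ 15678.7241 ≈ 1.23.
That is a change of 23.00%.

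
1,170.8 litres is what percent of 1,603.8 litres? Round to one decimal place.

73.0%

1,170.8 litres ÷ 1,603.8 litres ≈ 73.0%.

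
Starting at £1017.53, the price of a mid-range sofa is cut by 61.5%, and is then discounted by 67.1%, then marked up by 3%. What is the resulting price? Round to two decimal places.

£132.75

Apply the 61.5% decrease: £1017.53 × 0.385 = £391.74905.
67.1% decrease: £391.74905 × 0.329 = £128.88543745.
3% increase: £128.88543745 × 1.03 = £132.7520005735 ≈ £132.75.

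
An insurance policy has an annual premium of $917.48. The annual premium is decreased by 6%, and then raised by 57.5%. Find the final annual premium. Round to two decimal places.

Each change multiplies by a factor: 0.94 × 1.575 = 1.4805.
$917.48 × 1.4805 = $1358.32914 ≈ $1358.33.

$1358.33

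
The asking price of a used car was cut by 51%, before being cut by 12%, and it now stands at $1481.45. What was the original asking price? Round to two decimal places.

Undoing the 12% decrease: $1481.45 ÷ 0.88 ≈ $1683.465909.
Undoing the 51% decrease: $1683.465909 ÷ 0.49 ≈ $3435.64.

$3435.64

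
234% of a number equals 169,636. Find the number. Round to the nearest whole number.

72,494

169,636 ÷ 2.34 ≈ 72,494.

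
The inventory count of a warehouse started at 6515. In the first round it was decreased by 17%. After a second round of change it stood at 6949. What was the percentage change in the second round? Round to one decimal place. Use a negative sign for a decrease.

28.5%

After the first round: 6515 × 0.83 = 5407.45.
Second-round multiplier: 6949 ÷ 5407.45 ≈ 1.28508.
That is a change of 28.5%.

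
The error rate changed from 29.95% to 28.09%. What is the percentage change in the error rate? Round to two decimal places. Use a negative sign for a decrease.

The change is 28.09 − 29.95 = -1.86 percentage points.
Relative to the original 29.95%, that is -1.86 ÷ 29.95 ≈ -6.21%.

-6.21%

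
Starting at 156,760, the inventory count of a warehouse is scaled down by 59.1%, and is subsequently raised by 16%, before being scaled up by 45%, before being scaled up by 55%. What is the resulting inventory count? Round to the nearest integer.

167,154

Each change multiplies by a factor: 0.409 × 1.16 × 1.45 × 1.55 = 1.0663039.
156,760 × 1.0663039 = 167153.799364 ≈ 167,154.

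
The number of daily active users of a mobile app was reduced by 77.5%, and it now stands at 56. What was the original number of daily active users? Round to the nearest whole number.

249

The overall multiplier applied was 0.225.
So the original number of daily active users was 56 ÷ 0.225 ≈ 249.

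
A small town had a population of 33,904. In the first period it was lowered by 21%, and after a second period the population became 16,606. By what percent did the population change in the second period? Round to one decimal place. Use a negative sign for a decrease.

After the first period: 33,904 × 0.79 = 26784.16.
Second-period multiplier: 16,606 ÷ 26784.16 ≈ 0.61999.
That is a change of -38.0%.

-38.0%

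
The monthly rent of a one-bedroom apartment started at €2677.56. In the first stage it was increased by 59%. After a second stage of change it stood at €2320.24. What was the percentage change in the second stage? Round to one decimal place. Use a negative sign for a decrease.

-45.5%

After the first stage: €2677.56 × 1.59 = €4257.3204.
Second-stage multiplier: €2320.24 ÷ €4257.3204 ≈ 0.545.
That is a change of -45.5%.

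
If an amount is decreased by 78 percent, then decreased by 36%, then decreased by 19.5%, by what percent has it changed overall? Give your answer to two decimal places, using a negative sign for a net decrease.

-88.67%

The combined multiplier is 0.22 × 0.64 × 0.805 = 0.113344.
That corresponds to a decrease of 88.67%.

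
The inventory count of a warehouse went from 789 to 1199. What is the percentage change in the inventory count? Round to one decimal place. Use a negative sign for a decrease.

Change: 1199 − 789 = 410.
Relative to the original: 410 ÷ 789 ≈ 52.0%.

52.0%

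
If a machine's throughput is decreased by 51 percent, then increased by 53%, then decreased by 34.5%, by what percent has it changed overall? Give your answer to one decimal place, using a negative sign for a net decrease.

A 51% decrease multiplies by 0.49.
Then a 53% increase: 0.49 × 1.53 = 0.7497.
Then a 34.5% decrease: 0.7497 × 0.655 = 0.4910535.
Overall factor 0.4910535, i.e. -50.9%.

-50.9%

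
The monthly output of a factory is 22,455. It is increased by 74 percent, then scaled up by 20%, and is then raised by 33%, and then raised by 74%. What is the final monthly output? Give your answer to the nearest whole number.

108,504

Apply the 74% increase: 22,455 × 1.74 = 39071.7.
20% increase: 39071.7 × 1.2 = 46886.04.
33% increase: 46886.04 × 1.33 = 62358.4332.
Apply the 74% increase: 62358.4332 × 1.74 = 108503.673768 ≈ 108,504.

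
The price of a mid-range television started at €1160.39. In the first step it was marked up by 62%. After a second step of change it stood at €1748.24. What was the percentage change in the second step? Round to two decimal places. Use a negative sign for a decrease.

After the first step: €1160.39 × 1.62 = €1879.8318.
Second-step multiplier: €1748.24 ÷ €1879.8318 ≈ 0.929998.
That is a change of -7.00%.

-7.00%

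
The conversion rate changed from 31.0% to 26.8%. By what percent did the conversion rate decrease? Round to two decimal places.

13.55%

The change is 26.8 − 31.0 = -4.2 percentage points.
Relative to the original 31.0%, that is -4.2 ÷ 31.0 ≈ -13.55%.
So the conversion rate fell by 13.55%.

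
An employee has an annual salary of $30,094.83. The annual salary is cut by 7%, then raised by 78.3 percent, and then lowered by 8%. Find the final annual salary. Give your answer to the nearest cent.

Each change multiplies by a factor: 0.93 × 1.783 × 0.92 = 1.5255348.
$30,094.83 × 1.5255348 = $45910.710465084 ≈ $45,910.71.

$45,910.71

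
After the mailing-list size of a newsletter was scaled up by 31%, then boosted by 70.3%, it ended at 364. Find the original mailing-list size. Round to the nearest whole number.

Undoing the 70.3% increase: 364 ÷ 1.703 ≈ 213.740458.
Undoing the 31% increase: 213.740458 ÷ 1.31 ≈ 163.

163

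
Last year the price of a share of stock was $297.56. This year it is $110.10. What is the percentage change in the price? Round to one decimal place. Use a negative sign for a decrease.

Change: $110.10 − $297.56 = -$187.46.
Relative to the original: -$187.46 ÷ $297.56 ≈ -63.0%.

-63.0%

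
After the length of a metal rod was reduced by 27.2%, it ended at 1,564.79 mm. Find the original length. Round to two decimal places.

2,149.44 mm

The overall multiplier applied was 0.728.
So the original length was 1,564.79 ÷ 0.728 ≈ 2,149.44 mm.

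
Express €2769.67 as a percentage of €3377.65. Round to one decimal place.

€2769.67 ÷ €3377.65 ≈ 82.0%.

82.0%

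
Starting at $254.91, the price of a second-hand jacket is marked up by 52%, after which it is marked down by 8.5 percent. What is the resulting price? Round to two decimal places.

After the 52% increase: $254.91 × 1.52 = $387.4632.
Apply the 8.5% decrease: $387.4632 × 0.915 = $354.528828 ≈ $354.53.

$354.53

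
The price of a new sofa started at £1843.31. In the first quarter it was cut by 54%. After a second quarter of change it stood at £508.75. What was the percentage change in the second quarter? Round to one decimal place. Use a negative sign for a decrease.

After the first quarter: £1843.31 × 0.46 = £847.9226.
Second-quarter multiplier: £508.75 ÷ £847.9226 ≈ 0.6.
That is a change of -40.0%.

-40.0%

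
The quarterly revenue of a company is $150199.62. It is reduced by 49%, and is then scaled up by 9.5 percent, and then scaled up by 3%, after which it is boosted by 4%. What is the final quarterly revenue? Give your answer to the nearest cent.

Each change multiplies by a factor: 0.51 × 1.095 × 1.03 × 1.04 = 0.59821164.
$150199.62 × 0.59821164 = $89851.1610075768 ≈ $89851.16.

$89851.16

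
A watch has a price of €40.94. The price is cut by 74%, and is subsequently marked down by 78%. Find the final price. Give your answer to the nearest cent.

74% decrease: €40.94 × 0.26 = €10.6444.
78% decrease: €10.6444 × 0.22 = €2.341768 ≈ €2.34.

€2.34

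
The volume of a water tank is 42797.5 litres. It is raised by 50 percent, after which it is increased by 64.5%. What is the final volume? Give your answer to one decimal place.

Each change multiplies by a factor: 1.5 × 1.645 = 2.4675.
42797.5 × 2.4675 = 105602.83125 ≈ 105602.8.

105602.8 litres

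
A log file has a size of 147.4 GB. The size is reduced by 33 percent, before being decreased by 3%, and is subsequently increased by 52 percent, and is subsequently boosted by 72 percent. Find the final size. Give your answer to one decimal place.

Each change multiplies by a factor: 0.67 × 0.97 × 1.52 × 1.72 = 1.69909856.
147.4 × 1.69909856 = 250.447127744 ≈ 250.4.

250.4 GB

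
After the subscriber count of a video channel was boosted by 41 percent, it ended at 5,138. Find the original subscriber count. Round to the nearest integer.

3,644

The overall multiplier applied was 1.41.
So the original subscriber count was 5,138 ÷ 1.41 ≈ 3,644.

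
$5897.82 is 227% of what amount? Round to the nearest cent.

$2598.16

$5897.82 ÷ 2.27 ≈ $2598.16.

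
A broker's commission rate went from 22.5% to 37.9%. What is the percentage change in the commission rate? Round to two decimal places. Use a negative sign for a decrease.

68.44%

The change is 37.9 − 22.5 = 15.4 percentage points.
Relative to the original 22.5%, that is 15.4 ÷ 22.5 ≈ 68.44%.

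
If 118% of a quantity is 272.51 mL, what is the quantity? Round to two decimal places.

230.94 mL

272.51 mL ÷ 1.18 ≈ 230.94 mL.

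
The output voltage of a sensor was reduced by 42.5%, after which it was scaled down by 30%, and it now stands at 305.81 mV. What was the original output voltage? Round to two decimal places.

The overall multiplier applied was 0.575 × 0.7 = 0.4025.
So the original output voltage was 305.81 ÷ 0.4025 ≈ 759.78 mV.

759.78 mV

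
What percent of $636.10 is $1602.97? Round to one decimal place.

252.0%

$1602.97 ÷ $636.10 ≈ 252.0%.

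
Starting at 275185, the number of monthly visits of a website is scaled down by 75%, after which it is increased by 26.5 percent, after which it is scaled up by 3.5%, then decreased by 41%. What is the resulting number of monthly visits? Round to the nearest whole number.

53143

Each change multiplies by a factor: 0.25 × 1.265 × 1.035 × 0.59 = 0.1931180625.
275185 × 0.1931180625 = 53143.1940290625 ≈ 53143.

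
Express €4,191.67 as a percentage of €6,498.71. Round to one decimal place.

64.5%

€4,191.67 ÷ €6,498.71 ≈ 64.5%.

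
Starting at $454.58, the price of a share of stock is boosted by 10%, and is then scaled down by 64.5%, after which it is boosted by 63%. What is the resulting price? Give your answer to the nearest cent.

Each change multiplies by a factor: 1.1 × 0.355 × 1.63 = 0.636515.
$454.58 × 0.636515 = $289.3469887 ≈ $289.35.

$289.35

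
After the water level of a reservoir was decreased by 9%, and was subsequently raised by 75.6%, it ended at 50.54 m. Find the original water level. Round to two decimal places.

Undoing the 75.6% increase: 50.54 ÷ 1.756 ≈ 28.781321.
Undoing the 9% decrease: 28.781321 ÷ 0.91 ≈ 31.63 m.

31.63 m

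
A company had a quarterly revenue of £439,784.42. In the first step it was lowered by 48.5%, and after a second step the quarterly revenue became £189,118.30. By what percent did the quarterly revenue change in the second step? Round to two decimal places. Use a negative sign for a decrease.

After the first step: £439,784.42 × 0.515 = £226488.9763.
Second-step multiplier: £189,118.30 ÷ £226488.9763 ≈ 0.835.
That is a change of -16.50%.

-16.50%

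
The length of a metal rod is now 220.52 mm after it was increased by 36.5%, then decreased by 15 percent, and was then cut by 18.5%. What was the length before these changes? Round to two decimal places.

233.21 mm

The overall multiplier applied was 1.365 × 0.85 × 0.815 = 0.94560375.
So the original length was 220.52 ÷ 0.94560375 ≈ 233.21 mm.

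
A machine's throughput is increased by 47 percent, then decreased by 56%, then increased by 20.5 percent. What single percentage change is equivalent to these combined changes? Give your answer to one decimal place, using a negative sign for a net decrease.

-22.1%

The combined multiplier is 1.47 × 0.44 × 1.205 = 0.779394.
That corresponds to a decrease of 22.1%.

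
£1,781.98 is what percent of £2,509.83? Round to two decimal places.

71.00%

£1,781.98 ÷ £2,509.83 ≈ 71.00%.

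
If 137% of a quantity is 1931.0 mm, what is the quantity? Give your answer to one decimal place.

1931.0 mm ÷ 1.37 ≈ 1409.5 mm.

1409.5 mm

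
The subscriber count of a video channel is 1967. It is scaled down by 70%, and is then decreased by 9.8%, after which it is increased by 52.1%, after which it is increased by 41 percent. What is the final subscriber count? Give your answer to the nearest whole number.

Apply the 70% decrease: 1967 × 0.3 = 590.1.
Apply the 9.8% decrease: 590.1 × 0.902 = 532.2702.
52.1% increase: 532.2702 × 1.521 = 809.5829742.
41% increase: 809.5829742 × 1.41 = 1141.511993622 ≈ 1142.

1142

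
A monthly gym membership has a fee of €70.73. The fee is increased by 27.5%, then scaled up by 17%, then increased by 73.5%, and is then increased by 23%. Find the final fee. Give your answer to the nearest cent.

€225.17

27.5% increase: €70.73 × 1.275 = €90.18075.
17% increase: €90.18075 × 1.17 = €105.5114775.
Apply the 73.5% increase: €105.5114775 × 1.735 = €183.0624134625.
23% increase: €183.0624134625 × 1.23 = €225.166768558875 ≈ €225.17.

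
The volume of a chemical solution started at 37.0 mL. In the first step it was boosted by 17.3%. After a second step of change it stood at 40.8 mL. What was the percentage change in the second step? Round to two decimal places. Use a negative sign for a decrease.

After the first step: 37.0 × 1.173 = 43.401.
Second-step multiplier: 40.8 ÷ 43.401 ≈ 0.940071.
That is a change of -5.99%.

-5.99%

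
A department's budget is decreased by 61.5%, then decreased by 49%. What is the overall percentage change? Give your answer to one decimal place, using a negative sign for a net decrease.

A 61.5% decrease multiplies by 0.385.
Then a 49% decrease: 0.385 × 0.51 = 0.19635.
Overall factor 0.19635, i.e. -80.4%.

-80.4%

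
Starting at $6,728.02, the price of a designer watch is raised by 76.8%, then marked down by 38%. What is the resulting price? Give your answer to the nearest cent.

$7,374.99

76.8% increase: $6,728.02 × 1.768 = $11895.13936.
Apply the 38% decrease: $11895.13936 × 0.62 = $7374.9864032 ≈ $7,374.99.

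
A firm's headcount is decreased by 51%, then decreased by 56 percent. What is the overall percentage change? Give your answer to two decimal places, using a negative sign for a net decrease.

A 51% decrease multiplies by 0.49.
Then a 56% decrease: 0.49 × 0.44 = 0.2156.
Overall factor 0.2156, i.e. -78.44%.

-78.44%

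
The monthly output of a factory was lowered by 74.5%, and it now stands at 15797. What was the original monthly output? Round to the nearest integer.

The overall multiplier applied was 0.255.
So the original monthly output was 15797 ÷ 0.255 ≈ 61949.

61949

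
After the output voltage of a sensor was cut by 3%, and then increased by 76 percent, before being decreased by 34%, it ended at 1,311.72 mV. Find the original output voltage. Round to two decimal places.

1,164.16 mV

Undoing the 34% decrease: 1,311.72 ÷ 0.66 ≈ 1987.454545.
Undoing the 76% increase: 1987.454545 ÷ 1.76 ≈ 1129.235537.
Undoing the 3% decrease: 1129.235537 ÷ 0.97 ≈ 1,164.16 mV.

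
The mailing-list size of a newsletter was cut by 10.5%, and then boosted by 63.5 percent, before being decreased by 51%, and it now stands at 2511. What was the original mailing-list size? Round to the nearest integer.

The overall multiplier applied was 0.895 × 1.635 × 0.49 = 0.71702925.
So the original mailing-list size was 2511 ÷ 0.71702925 ≈ 3502.

3502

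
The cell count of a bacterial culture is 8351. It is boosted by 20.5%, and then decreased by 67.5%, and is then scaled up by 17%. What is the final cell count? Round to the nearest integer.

3826

Apply the 20.5% increase: 8351 × 1.205 = 10062.955.
Apply the 67.5% decrease: 10062.955 × 0.325 = 3270.460375.
After the 17% increase: 3270.460375 × 1.17 = 3826.43863875 ≈ 3826.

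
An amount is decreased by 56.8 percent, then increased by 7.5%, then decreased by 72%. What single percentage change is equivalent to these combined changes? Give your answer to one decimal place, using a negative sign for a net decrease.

-87.0%

A 56.8% decrease multiplies by 0.432.
Then a 7.5% increase: 0.432 × 1.075 = 0.4644.
Then a 72% decrease: 0.4644 × 0.28 = 0.130032.
Overall factor 0.130032, i.e. -87.0%.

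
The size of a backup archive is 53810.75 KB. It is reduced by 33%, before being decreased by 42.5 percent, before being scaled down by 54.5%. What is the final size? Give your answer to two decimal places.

9432.42 KB

Apply the 33% decrease: 53810.75 × 0.67 = 36053.2025.
42.5% decrease: 36053.2025 × 0.575 = 20730.5914375.
After the 54.5% decrease: 20730.5914375 × 0.455 = 9432.4191040625 ≈ 9432.42.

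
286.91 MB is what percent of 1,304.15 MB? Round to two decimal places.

286.91 MB ÷ 1,304.15 MB ≈ 22.00%.

22.00%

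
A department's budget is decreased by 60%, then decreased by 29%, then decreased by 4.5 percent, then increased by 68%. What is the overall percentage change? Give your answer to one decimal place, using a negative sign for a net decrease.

-54.4%

A 60% decrease multiplies by 0.4.
Then a 29% decrease: 0.4 × 0.71 = 0.284.
Then a 4.5% decrease: 0.284 × 0.955 = 0.27122.
Then a 68% increase: 0.27122 × 1.68 = 0.4556496.
Overall factor 0.4556496, i.e. -54.4%.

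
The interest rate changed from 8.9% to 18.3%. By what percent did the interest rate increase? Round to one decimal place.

105.6%

The change is 18.3 − 8.9 = 9.4 percentage points.
Relative to the original 8.9%, that is 9.4 ÷ 8.9 ≈ 105.6%.
So the interest rate rose by 105.6%.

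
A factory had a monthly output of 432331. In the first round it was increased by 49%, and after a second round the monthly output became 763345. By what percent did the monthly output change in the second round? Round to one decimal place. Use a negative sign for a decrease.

After the first round: 432331 × 1.49 = 644173.19.
Second-round multiplier: 763345 ÷ 644173.19 ≈ 1.185.
That is a change of 18.5%.

18.5%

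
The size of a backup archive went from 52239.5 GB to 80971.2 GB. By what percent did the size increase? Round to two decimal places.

Change: 80971.2 − 52239.5 = 28731.7.
Relative to the original: 28731.7 ÷ 52239.5 ≈ 55.00%.
So the size increased by 55.00%.

55.00%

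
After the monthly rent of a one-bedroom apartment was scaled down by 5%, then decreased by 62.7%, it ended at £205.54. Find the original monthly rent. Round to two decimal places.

£580.05

The overall multiplier applied was 0.95 × 0.373 = 0.35435.
So the original monthly rent was £205.54 ÷ 0.35435 ≈ £580.05.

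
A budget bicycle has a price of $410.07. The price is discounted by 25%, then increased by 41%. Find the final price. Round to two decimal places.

After the 25% decrease: $410.07 × 0.75 = $307.5525.
41% increase: $307.5525 × 1.41 = $433.649025 ≈ $433.65.

$433.65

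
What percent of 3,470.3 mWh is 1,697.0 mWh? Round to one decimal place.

48.9%

1,697.0 mWh ÷ 3,470.3 mWh ≈ 48.9%.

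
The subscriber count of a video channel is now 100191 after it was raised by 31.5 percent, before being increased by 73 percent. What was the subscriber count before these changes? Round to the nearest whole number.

44041

The overall multiplier applied was 1.315 × 1.73 = 2.27495.
So the original subscriber count was 100191 ÷ 2.27495 ≈ 44041.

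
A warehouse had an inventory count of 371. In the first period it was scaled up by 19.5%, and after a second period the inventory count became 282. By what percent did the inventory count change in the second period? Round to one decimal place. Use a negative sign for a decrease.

After the first period: 371 × 1.195 = 443.345.
Second-period multiplier: 282 ÷ 443.345 ≈ 0.63607.
That is a change of -36.4%.

-36.4%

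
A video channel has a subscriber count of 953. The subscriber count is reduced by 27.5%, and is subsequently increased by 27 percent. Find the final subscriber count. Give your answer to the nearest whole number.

Each change multiplies by a factor: 0.725 × 1.27 = 0.92075.
953 × 0.92075 = 877.47475 ≈ 877.

877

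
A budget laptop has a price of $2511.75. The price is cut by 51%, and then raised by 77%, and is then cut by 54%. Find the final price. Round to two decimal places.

$1002.08

Apply the 51% decrease: $2511.75 × 0.49 = $1230.7575.
77% increase: $1230.7575 × 1.77 = $2178.440775.
After the 54% decrease: $2178.440775 × 0.46 = $1002.0827565 ≈ $1002.08.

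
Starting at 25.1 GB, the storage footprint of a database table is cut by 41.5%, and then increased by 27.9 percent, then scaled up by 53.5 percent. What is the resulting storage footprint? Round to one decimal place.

Each change multiplies by a factor: 0.585 × 1.279 × 1.535 = 1.148510025.
25.1 × 1.148510025 = 28.8276016275 ≈ 28.8.

28.8 GB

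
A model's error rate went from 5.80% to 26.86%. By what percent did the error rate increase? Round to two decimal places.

363.10%

The change is 26.86 − 5.80 = 21.06 percentage points.
Relative to the original 5.80%, that is 21.06 ÷ 5.80 ≈ 363.10%.
So the error rate rose by 363.10%.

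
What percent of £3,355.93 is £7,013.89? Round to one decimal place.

£7,013.89 ÷ £3,355.93 ≈ 209.0%.

209.0%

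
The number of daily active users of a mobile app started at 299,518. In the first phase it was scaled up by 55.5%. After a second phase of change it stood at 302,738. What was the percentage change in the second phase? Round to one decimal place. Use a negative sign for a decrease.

After the first phase: 299,518 × 1.555 = 465750.49.
Second-phase multiplier: 302,738 ÷ 465750.49 ≈ 0.65.
That is a change of -35.0%.

-35.0%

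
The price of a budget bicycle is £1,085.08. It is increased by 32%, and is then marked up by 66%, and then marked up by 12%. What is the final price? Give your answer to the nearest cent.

Each change multiplies by a factor: 1.32 × 1.66 × 1.12 = 2.454144.
£1,085.08 × 2.454144 = £2662.94257152 ≈ £2,662.94.

£2,662.94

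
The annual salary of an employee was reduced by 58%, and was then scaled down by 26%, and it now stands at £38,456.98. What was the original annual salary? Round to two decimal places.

The overall multiplier applied was 0.42 × 0.74 = 0.3108.
So the original annual salary was £38,456.98 ÷ 0.3108 ≈ £123,735.46.

£123,735.46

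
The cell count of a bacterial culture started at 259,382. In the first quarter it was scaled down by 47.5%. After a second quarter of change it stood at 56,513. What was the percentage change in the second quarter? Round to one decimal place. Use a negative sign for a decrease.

After the first quarter: 259,382 × 0.525 = 136175.55.
Second-quarter multiplier: 56,513 ÷ 136175.55 ≈ 0.415.
That is a change of -58.5%.

-58.5%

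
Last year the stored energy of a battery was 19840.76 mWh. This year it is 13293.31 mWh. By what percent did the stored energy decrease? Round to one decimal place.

Change: 13293.31 − 19840.76 = -6547.45.
Relative to the original: -6547.45 ÷ 19840.76 ≈ -33.0%.
So the stored energy decreased by 33.0%.

33.0%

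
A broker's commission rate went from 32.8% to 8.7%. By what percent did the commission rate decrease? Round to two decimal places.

The change is 8.7 − 32.8 = -24.1 percentage points.
Relative to the original 32.8%, that is -24.1 ÷ 32.8 ≈ -73.48%.
So the commission rate fell by 73.48%.

73.48%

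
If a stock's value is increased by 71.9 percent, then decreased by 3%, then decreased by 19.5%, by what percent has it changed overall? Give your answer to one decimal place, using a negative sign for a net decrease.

The combined multiplier is 1.719 × 0.97 × 0.805 = 1.34228115.
That corresponds to an increase of 34.2%.

34.2%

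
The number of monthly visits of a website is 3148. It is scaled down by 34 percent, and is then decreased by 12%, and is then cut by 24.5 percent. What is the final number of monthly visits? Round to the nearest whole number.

1380

Each change multiplies by a factor: 0.66 × 0.88 × 0.755 = 0.438504.
3148 × 0.438504 = 1380.410592 ≈ 1380.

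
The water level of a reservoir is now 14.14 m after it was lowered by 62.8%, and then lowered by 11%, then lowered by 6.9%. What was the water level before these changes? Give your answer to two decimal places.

45.87 m

Undoing the 6.9% decrease: 14.14 ÷ 0.931 ≈ 15.18797.
Undoing the 11% decrease: 15.18797 ÷ 0.89 ≈ 17.065135.
Undoing the 62.8% decrease: 17.065135 ÷ 0.372 ≈ 45.87 m.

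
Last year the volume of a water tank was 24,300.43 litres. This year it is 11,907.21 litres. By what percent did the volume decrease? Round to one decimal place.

Change: 11,907.21 − 24,300.43 = -12,393.22.
Relative to the original: -12,393.22 ÷ 24,300.43 ≈ -51.0%.
So the volume decreased by 51.0%.

51.0%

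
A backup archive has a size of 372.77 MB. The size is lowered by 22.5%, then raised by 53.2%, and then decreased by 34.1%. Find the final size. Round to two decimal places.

After the 22.5% decrease: 372.77 × 0.775 = 288.89675.
53.2% increase: 288.89675 × 1.532 = 442.589821.
After the 34.1% decrease: 442.589821 × 0.659 = 291.666692039 ≈ 291.67.

291.67 MB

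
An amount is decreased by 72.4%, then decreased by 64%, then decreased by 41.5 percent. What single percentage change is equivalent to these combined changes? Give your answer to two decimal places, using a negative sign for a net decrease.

-94.19%

The combined multiplier is 0.276 × 0.36 × 0.585 = 0.0581256.
That corresponds to a decrease of 94.19%.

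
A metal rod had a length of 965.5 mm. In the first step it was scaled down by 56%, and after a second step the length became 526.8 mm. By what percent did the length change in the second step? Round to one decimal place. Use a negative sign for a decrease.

24.0%

After the first step: 965.5 × 0.44 = 424.82.
Second-step multiplier: 526.8 ÷ 424.82 ≈ 1.24005.
That is a change of 24.0%.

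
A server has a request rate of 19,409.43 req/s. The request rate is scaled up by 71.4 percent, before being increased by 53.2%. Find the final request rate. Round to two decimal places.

Apply the 71.4% increase: 19,409.43 × 1.714 = 33267.76302.
53.2% increase: 33267.76302 × 1.532 = 50966.21294664 ≈ 50,966.21.

50,966.21 req/s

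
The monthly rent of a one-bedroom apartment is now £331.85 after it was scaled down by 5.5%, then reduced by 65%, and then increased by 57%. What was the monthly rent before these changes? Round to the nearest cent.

Undoing the 57% increase: £331.85 ÷ 1.57 ≈ £211.369427.
Undoing the 65% decrease: £211.369427 ÷ 0.35 ≈ £603.912649.
Undoing the 5.5% decrease: £603.912649 ÷ 0.945 ≈ £639.06.

£639.06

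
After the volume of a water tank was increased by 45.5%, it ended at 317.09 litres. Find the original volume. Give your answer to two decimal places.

The overall multiplier applied was 1.455.
So the original volume was 317.09 ÷ 1.455 ≈ 217.93 litres.

217.93 litres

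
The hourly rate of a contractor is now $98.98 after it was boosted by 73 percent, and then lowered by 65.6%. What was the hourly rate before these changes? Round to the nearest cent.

Undoing the 65.6% decrease: $98.98 ÷ 0.344 ≈ $287.732558.
Undoing the 73% increase: $287.732558 ÷ 1.73 ≈ $166.32.

$166.32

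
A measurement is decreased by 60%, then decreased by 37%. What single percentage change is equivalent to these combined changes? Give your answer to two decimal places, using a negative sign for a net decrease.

-74.80%

The combined multiplier is 0.4 × 0.63 = 0.252.
That corresponds to a decrease of 74.80%.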